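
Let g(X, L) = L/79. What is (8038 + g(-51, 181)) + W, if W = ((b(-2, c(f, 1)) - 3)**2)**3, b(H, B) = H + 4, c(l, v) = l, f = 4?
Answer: 635262/79 ≈ 8041.3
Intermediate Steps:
g(X, L) = L/79 (g(X, L) = L*(1/79) = L/79)
b(H, B) = 4 + H
W = 1 (W = (((4 - 2) - 3)**2)**3 = ((2 - 3)**2)**3 = ((-1)**2)**3 = 1**3 = 1)
(8038 + g(-51, 181)) + W = (8038 + (1/79)*181) + 1 = (8038 + 181/79) + 1 = 635183/79 + 1 = 635262/79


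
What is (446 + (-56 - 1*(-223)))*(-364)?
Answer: -223132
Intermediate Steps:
(446 + (-56 - 1*(-223)))*(-364) = (446 + (-56 + 223))*(-364) = (446 + 167)*(-364) = 613*(-364) = -223132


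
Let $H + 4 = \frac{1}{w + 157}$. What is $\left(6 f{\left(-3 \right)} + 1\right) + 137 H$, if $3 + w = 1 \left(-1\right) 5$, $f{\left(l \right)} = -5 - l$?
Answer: $- \frac{83154}{149} \approx -558.08$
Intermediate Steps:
$w = -8$ ($w = -3 + 1 \left(-1\right) 5 = -3 - 5 = -8$)
$H = - \frac{595}{149}$ ($H = -4 + \frac{1}{-8 + 157} = -4 + \frac{1}{149} = - \frac{595}{149} \approx -3.9933$)
$\left(6 f{\left(-3 \right)} + 1\right) + 137 H = \left(6 \left(-5 - -3\right) + 1\right) + 137 \left(- \frac{595}{149}\right) = \left(6 \left(-5 + 3\right) + 1\right) - \frac{81515}{149} = \left(6 \left(-2\right) + 1\right) - \frac{81515}{149} = \left(-12 + 1\right) - \frac{81515}{149} = -11 - \frac{81515}{149} = - \frac{83154}{149}$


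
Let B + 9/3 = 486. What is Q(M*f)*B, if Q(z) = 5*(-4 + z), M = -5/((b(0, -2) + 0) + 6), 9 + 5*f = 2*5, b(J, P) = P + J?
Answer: -41055/4 ≈ -10264.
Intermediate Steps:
B = 483 (B = -3 + 486 = 483)
b(J, P) = J + P
f = ⅕ (f = -9/5 + (2*5)/5 = -9/5 + (⅕)*10 = -9/5 + 2 = ⅕ ≈ 0.20000)
M = -5/4 (M = -5/(((0 - 2) + 0) + 6) = -5/((-2 + 0) + 6) = -5/(-2 + 6) = -5/4 ≈ -1.2500)
Q(z) = -20 + 5*z
Q(M*f)*B = (-20 + 5*(-5/4*⅕))*483 = (-20 + 5*(-¼))*483 = (-20 - 5/4)*483 = -85/4*483 = -41055/4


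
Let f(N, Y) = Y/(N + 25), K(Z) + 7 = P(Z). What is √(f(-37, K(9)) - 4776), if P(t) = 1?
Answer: I*√19102/2 ≈ 69.105*I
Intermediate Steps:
K(Z) = -6 (K(Z) = -7 + 1 = -6)
f(N, Y) = Y/(25 + N)
√(f(-37, K(9)) - 4776) = √(-6/(25 - 37) - 4776) = √(-6/(-12) - 4776) = √(-6*(-1/12) - 4776) = √(½ - 4776) = √(-9551/2) = I*√19102/2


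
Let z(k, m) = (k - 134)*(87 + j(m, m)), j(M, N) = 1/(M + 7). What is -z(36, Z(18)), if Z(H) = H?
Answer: 213248/25 ≈ 8529.9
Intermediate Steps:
j(M, N) = 1/(7 + M)
z(k, m) = (-134 + k)*(87 + 1/(7 + m)) (z(k, m) = (k - 134)*(87 + 1/(7 + m)) = (-134 + k)*(87 + 1/(7 + m)))
-z(36, Z(18)) = -(-134 + 36 + 87*(-134 + 36)*(7 + 18))/(7 + 18) = -(-134 + 36 + 87*(-98)*25)/25 = -(-134 + 36 - 213150)/25 = -(-213248)/25 = -1*(-213248/25) = 213248/25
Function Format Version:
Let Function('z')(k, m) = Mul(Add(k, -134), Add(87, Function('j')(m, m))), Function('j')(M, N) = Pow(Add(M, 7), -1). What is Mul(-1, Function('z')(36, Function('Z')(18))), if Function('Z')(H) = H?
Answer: Rational(213248, 25) ≈ 8529.9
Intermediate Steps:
Function('j')(M, N) = Pow(Add(7, M), -1)
Function('z')(k, m) = Mul(Add(-134, k), Add(87, Pow(Add(7, m), -1))) (Function('z')(k, m) = Mul(Add(k, -134), Add(87, Pow(Add(7, m), -1))) = Mul(Add(-134, k), Add(87, Pow(Add(7, m), -1))))
Mul(-1, Function('z')(36, Function('Z')(18))) = Mul(-1, Mul(Pow(Add(7, 18), -1), Add(-134, 36, Mul(87, Add(-134, 36), Add(7, 18))))) = Mul(-1, Mul(Pow(25, -1), Add(-134, 36, Mul(87, -98, 25)))) = Mul(-1, Mul(Rational(1, 25), Add(-134, 36, -213150))) = Mul(-1, Mul(Rational(1, 25), -213248)) = Mul(-1, Rational(-213248, 25)) = Rational(213248, 25)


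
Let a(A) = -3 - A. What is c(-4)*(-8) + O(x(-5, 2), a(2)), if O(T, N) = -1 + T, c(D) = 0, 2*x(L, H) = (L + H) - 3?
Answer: -4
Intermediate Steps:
x(L, H) = -3/2 + H/2 + L/2 (x(L, H) = ((L + H) - 3)/2 = ((H + L) - 3)/2 = (-3 + H + L)/2 = -3/2 + H/2 + L/2)
c(-4)*(-8) + O(x(-5, 2), a(2)) = 0*(-8) + (-1 + (-3/2 + (½)*2 + (½)*(-5))) = 0 + (-1 + (-3/2 + 1 - 5/2)) = 0 + (-1 - 3) = 0 - 4 = -4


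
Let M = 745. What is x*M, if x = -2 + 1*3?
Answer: 745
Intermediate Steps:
x = 1 (x = -2 + 3 = 1)
x*M = 1*745 = 745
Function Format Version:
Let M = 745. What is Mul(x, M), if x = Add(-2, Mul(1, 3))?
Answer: 745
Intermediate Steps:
x = 1 (x = Add(-2, 3) = 1)
Mul(x, M) = Mul(1, 745) = 745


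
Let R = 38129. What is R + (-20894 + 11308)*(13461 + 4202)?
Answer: -169279389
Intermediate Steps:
R + (-20894 + 11308)*(13461 + 4202) = 38129 + (-20894 + 11308)*(13461 + 4202) = 38129 - 9586*17663 = 38129 - 169317518 = -169279389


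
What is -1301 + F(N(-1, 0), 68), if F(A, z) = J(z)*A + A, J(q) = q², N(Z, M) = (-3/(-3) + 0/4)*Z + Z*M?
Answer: -5926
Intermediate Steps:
N(Z, M) = Z + M*Z (N(Z, M) = (-3*(-⅓) + 0*(¼))*Z + M*Z = (1 + 0)*Z + M*Z = 1*Z + M*Z = Z + M*Z)
F(A, z) = A + A*z² (F(A, z) = z²*A + A = A*z² + A = A + A*z²)
-1301 + F(N(-1, 0), 68) = -1301 + (-(1 + 0))*(1 + 68²) = -1301 + (-1*1)*(1 + 4624) = -1301 - 1*4625 = -1301 - 4625 = -5926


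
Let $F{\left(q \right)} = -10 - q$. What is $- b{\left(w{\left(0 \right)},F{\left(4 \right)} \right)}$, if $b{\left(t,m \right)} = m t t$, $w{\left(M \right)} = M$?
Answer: $0$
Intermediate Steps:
$b{\left(t,m \right)} = m t^{2}$
$- b{\left(w{\left(0 \right)},F{\left(4 \right)} \right)} = - \left(-10 - 4\right) 0^{2} = - \left(-10 - 4\right) 0 = - \left(-14\right) 0 = \left(-1\right) 0 = 0$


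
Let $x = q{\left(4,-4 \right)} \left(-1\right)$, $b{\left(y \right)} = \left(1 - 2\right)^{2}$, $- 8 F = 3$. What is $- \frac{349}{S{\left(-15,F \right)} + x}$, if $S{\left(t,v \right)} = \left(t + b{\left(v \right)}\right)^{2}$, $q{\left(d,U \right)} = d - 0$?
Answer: $- \frac{349}{192} \approx -1.8177$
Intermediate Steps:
$F = - \frac{3}{8}$ ($F = \left(- \frac{1}{8}\right) 3 = - \frac{3}{8} \approx -0.375$)
$b{\left(y \right)} = 1$ ($b{\left(y \right)} = \left(-1\right)^{2} = 1$)
$q{\left(d,U \right)} = d$ ($q{\left(d,U \right)} = d + 0 = d$)
$x = -4$ ($x = 4 \left(-1\right) = -4$)
$S{\left(t,v \right)} = \left(1 + t\right)^{2}$ ($S{\left(t,v \right)} = \left(t + 1\right)^{2} = \left(1 + t\right)^{2}$)
$- \frac{349}{S{\left(-15,F \right)} + x} = - \frac{349}{\left(1 - 15\right)^{2} - 4} = - \frac{349}{\left(-14\right)^{2} - 4} = - \frac{349}{196 - 4} = - \frac{349}{192}$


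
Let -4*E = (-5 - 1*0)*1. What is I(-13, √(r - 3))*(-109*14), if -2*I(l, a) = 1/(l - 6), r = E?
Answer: -763/19 ≈ -40.158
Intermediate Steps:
E = 5/4 (E = -(-5 - 1*0)/4 = -(-5 + 0)/4 = -(-5)/4 = -¼*(-5) = 5/4 ≈ 1.2500)
r = 5/4 ≈ 1.2500
I(l, a) = -1/(2*(-6 + l)) (I(l, a) = -1/(2*(l - 6)) = -1/(2*(-6 + l)))
I(-13, √(r - 3))*(-109*14) = (-1/(-12 + 2*(-13)))*(-109*14) = -1/(-12 - 26)*(-1526) = -1/(-38)*(-1526) = -1*(-1/38)*(-1526) = (1/38)*(-1526) = -763/19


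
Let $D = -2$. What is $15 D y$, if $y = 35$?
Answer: $-1050$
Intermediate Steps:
$15 D y = 15 \left(-2\right) 35 = \left(-30\right) 35 = -1050$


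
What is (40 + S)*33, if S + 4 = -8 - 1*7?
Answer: 693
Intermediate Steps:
S = -19 (S = -4 + (-8 - 1*7) = -4 + (-8 - 7) = -4 - 15 = -19)
(40 + S)*33 = (40 - 19)*33 = 21*33 = 693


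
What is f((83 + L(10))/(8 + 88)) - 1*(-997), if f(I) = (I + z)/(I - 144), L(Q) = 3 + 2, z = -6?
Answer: 1711910/1717 ≈ 997.04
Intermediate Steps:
L(Q) = 5
f(I) = (-6 + I)/(-144 + I) (f(I) = (I - 6)/(I - 144) = (-6 + I)/(-144 + I))
f((83 + L(10))/(8 + 88)) - 1*(-997) = (-6 + (83 + 5)/(8 + 88))/(-144 + (83 + 5)/(8 + 88)) - 1*(-997) = (-6 + 88/96)/(-144 + 88/96) + 997 = (-6 + 88*(1/96))/(-144 + 88*(1/96)) + 997 = (-6 + 11/12)/(-144 + 11/12) + 997 = -61/12/(-1717/12) + 997 = -12/1717*(-61/12) + 997 = 61/1717 + 997 = 1711910/1717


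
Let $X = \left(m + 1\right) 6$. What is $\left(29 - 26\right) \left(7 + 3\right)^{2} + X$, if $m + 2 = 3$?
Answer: $312$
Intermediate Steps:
$m = 1$ ($m = -2 + 3 = 1$)
$X = 12$ ($X = \left(1 + 1\right) 6 = 2 \cdot 6 = 12$)
$\left(29 - 26\right) \left(7 + 3\right)^{2} + X = \left(29 - 26\right) \left(7 + 3\right)^{2} + 12 = 3 \cdot 10^{2} + 12 = 3 \cdot 100 + 12 = 300 + 12 = 312$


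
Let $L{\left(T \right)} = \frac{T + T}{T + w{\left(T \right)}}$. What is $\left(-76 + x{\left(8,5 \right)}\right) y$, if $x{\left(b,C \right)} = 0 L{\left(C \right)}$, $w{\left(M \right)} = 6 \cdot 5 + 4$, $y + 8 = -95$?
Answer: $7828$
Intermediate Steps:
$y = -103$ ($y = -8 - 95 = -103$)
$w{\left(M \right)} = 34$ ($w{\left(M \right)} = 30 + 4 = 34$)
$L{\left(T \right)} = \frac{2 T}{34 + T}$ ($L{\left(T \right)} = \frac{T + T}{T + 34} = \frac{2 T}{34 + T}$)
$x{\left(b,C \right)} = 0$ ($x{\left(b,C \right)} = 0 \frac{2 C}{34 + C} = 0$)
$\left(-76 + x{\left(8,5 \right)}\right) y = \left(-76 + 0\right) \left(-103\right) = \left(-76\right) \left(-103\right) = 7828$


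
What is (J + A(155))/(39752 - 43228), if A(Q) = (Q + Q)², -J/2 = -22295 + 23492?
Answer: -46853/1738 ≈ -26.958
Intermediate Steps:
J = -2394 (J = -2*(-22295 + 23492) = -2*1197 = -2394)
A(Q) = 4*Q² (A(Q) = (2*Q)² = 4*Q²)
(J + A(155))/(39752 - 43228) = (-2394 + 4*155²)/(39752 - 43228) = (-2394 + 4*24025)/(-3476) = (-2394 + 96100)*(-1/3476) = 93706*(-1/3476) = -46853/1738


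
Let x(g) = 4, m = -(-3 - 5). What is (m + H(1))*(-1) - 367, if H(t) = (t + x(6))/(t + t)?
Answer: -755/2 ≈ -377.50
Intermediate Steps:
m = 8 (m = -1*(-8) = 8)
H(t) = (4 + t)/(2*t) (H(t) = (t + 4)/(t + t) = (4 + t)/((2*t)) = (4 + t)*(1/(2*t)) = (4 + t)/(2*t))
(m + H(1))*(-1) - 367 = (8 + (½)*(4 + 1)/1)*(-1) - 367 = (8 + (½)*1*5)*(-1) - 367 = (8 + 5/2)*(-1) - 367 = (21/2)*(-1) - 367 = -21/2 - 367 = -755/2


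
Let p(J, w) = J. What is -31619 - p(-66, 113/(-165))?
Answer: -31553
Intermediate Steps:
-31619 - p(-66, 113/(-165)) = -31619 - 1*(-66) = -31619 + 66 = -31553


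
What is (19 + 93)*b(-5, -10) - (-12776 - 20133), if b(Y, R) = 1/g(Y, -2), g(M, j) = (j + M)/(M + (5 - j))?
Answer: 32877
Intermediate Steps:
g(M, j) = (M + j)/(5 + M - j)
b(Y, R) = (7 + Y)/(-2 + Y) (b(Y, R) = 1/((Y - 2)/(5 + Y - 1*(-2))) = 1/((-2 + Y)/(5 + Y + 2)) = 1/((-2 + Y)/(7 + Y)) = (7 + Y)/(-2 + Y))
(19 + 93)*b(-5, -10) - (-12776 - 20133) = (19 + 93)*((7 - 5)/(-2 - 5)) - (-12776 - 20133) = 112*(2/(-7)) - 1*(-32909) = 112*(-1/7*2) + 32909 = 112*(-2/7) + 32909 = -32 + 32909 = 32877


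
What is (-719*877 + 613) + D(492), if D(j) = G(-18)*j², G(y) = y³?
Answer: -1412347198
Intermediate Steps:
D(j) = -5832*j² (D(j) = (-18)³*j² = -5832*j²)
(-719*877 + 613) + D(492) = (-719*877 + 613) - 5832*492² = (-630563 + 613) - 5832*242064 = -629950 - 1411717248 = -1412347198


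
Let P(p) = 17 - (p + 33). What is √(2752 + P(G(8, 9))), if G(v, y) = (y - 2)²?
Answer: √2687 ≈ 51.836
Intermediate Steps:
G(v, y) = (-2 + y)²
P(p) = -16 - p (P(p) = 17 - (33 + p) = 17 + (-33 - p) = -16 - p)
√(2752 + P(G(8, 9))) = √(2752 + (-16 - (-2 + 9)²)) = √(2752 + (-16 - 1*7²)) = √(2752 + (-16 - 1*49)) = √(2752 + (-16 - 49)) = √(2752 - 65) = √2687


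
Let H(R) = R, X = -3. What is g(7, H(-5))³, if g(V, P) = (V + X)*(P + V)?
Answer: 512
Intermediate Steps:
g(V, P) = (-3 + V)*(P + V) (g(V, P) = (V - 3)*(P + V) = (-3 + V)*(P + V))
g(7, H(-5))³ = (7² - 3*(-5) - 3*7 - 5*7)³ = (49 + 15 - 21 - 35)³ = 8³ = 512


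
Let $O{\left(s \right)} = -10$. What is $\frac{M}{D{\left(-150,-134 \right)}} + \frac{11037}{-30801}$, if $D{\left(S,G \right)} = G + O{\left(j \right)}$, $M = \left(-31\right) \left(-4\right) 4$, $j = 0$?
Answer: $- \frac{351388}{92403} \approx -3.8028$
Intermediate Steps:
$M = 496$ ($M = 124 \cdot 4 = 496$)
$D{\left(S,G \right)} = -10 + G$ ($D{\left(S,G \right)} = G - 10 = -10 + G$)
$\frac{M}{D{\left(-150,-134 \right)}} + \frac{11037}{-30801} = \frac{496}{-10 - 134} + \frac{11037}{-30801} = \frac{496}{-144} + 11037 \left(- \frac{1}{30801}\right) = 496 \left(- \frac{1}{144}\right) - \frac{3679}{10267} = - \frac{31}{9} - \frac{3679}{10267} = - \frac{351388}{92403}$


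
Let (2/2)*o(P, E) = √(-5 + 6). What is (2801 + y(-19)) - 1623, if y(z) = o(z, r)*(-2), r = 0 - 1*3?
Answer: 1176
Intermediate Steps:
r = -3 (r = 0 - 3 = -3)
o(P, E) = 1 (o(P, E) = √(-5 + 6) = √1 = 1)
y(z) = -2 (y(z) = 1*(-2) = -2)
(2801 + y(-19)) - 1623 = (2801 - 2) - 1623 = 2799 - 1623 = 1176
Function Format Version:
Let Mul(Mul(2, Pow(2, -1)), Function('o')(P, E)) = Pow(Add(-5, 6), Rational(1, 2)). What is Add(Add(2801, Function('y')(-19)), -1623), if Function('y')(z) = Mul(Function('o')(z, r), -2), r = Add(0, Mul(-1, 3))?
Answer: 1176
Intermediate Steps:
r = -3 (r = Add(0, -3) = -3)
Function('o')(P, E) = 1 (Function('o')(P, E) = Pow(Add(-5, 6), Rational(1, 2)) = Pow(1, Rational(1, 2)) = 1)
Function('y')(z) = -2 (Function('y')(z) = Mul(1, -2) = -2)
Add(Add(2801, Function('y')(-19)), -1623) = Add(Add(2801, -2), -1623) = Add(2799, -1623) = 1176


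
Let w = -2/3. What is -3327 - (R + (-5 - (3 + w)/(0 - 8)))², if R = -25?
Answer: -2424721/576 ≈ -4209.6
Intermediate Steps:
w = -⅔ (w = -2*⅓ = -⅔ ≈ -0.66667)
-3327 - (R + (-5 - (3 + w)/(0 - 8)))² = -3327 - (-25 + (-5 - (3 - ⅔)/(0 - 8)))² = -3327 - (-25 + (-5 - 7/(3*(-8))))² = -3327 - (-25 + (-5 - 7*(-1)/(3*8)))² = -3327 - (-25 + (-5 - 1*(-7/24)))² = -3327 - (-25 + (-5 + 7/24))² = -3327 - (-25 - 113/24)² = -3327 - (-713/24)² = -3327 - 1*508369/576 = -3327 - 508369/576 = -2424721/576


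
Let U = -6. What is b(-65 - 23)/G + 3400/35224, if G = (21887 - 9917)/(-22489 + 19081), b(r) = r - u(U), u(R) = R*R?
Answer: 2613109/73815 ≈ 35.401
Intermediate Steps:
u(R) = R²
b(r) = -36 + r (b(r) = r - 1*(-6)² = r - 1*36 = r - 36 = -36 + r)
G = -1995/568 (G = 11970/(-3408) = 11970*(-1/3408) = -1995/568 ≈ -3.5123)
b(-65 - 23)/G + 3400/35224 = (-36 + (-65 - 23))/(-1995/568) + 3400/35224 = (-36 - 88)*(-568/1995) + 3400*(1/35224) = -124*(-568/1995) + 25/259 = 70432/1995 + 25/259 = 2613109/73815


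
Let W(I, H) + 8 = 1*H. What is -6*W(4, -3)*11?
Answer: 726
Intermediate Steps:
W(I, H) = -8 + H (W(I, H) = -8 + 1*H = -8 + H)
-6*W(4, -3)*11 = -6*(-8 - 3)*11 = -6*(-11)*11 = 66*11 = 726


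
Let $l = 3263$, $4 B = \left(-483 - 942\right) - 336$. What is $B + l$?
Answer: $\frac{11291}{4} \approx 2822.8$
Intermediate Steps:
$B = - \frac{1761}{4}$ ($B = \frac{\left(-483 - 942\right) - 336}{4} = \frac{-1425 - 336}{4} = \frac{1}{4} \left(-1761\right) = - \frac{1761}{4} \approx -440.25$)
$B + l = - \frac{1761}{4} + 3263 = \frac{11291}{4}$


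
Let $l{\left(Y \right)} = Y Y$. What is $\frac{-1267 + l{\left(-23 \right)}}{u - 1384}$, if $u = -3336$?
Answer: $\frac{369}{2360} \approx 0.15636$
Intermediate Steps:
$l{\left(Y \right)} = Y^{2}$
$\frac{-1267 + l{\left(-23 \right)}}{u - 1384} = \frac{-1267 + \left(-23\right)^{2}}{-3336 - 1384} = \frac{-1267 + 529}{-4720} = \left(-738\right) \left(- \frac{1}{4720}\right) = \frac{369}{2360}$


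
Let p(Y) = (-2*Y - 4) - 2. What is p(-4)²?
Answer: 4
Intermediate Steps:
p(Y) = -6 - 2*Y (p(Y) = (-4 - 2*Y) - 2 = -6 - 2*Y)
p(-4)² = (-6 - 2*(-4))² = (-6 + 8)² = 2² = 4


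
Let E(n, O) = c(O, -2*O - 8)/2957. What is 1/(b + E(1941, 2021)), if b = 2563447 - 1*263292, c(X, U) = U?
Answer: 2957/6801554285 ≈ 4.3475e-7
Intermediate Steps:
E(n, O) = -8/2957 - 2*O/2957 (E(n, O) = (-2*O - 8)/2957 = (-8 - 2*O)*(1/2957) = -8/2957 - 2*O/2957)
b = 2300155 (b = 2563447 - 263292 = 2300155)
1/(b + E(1941, 2021)) = 1/(2300155 + (-8/2957 - 2/2957*2021)) = 1/(2300155 + (-8/2957 - 4042/2957)) = 1/(2300155 - 4050/2957) = 1/(6801554285/2957) = 2957/6801554285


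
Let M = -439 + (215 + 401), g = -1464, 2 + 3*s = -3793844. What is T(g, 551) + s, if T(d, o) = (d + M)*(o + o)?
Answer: -8048668/3 ≈ -2.6829e+6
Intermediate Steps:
s = -3793846/3 (s = -⅔ + (⅓)*(-3793844) = -⅔ - 3793844/3 = -3793846/3 ≈ -1.2646e+6)
M = 177 (M = -439 + 616 = 177)
T(d, o) = 2*o*(177 + d) (T(d, o) = (d + 177)*(o + o) = (177 + d)*(2*o) = 2*o*(177 + d))
T(g, 551) + s = 2*551*(177 - 1464) - 3793846/3 = 2*551*(-1287) - 3793846/3 = -1418274 - 3793846/3 = -8048668/3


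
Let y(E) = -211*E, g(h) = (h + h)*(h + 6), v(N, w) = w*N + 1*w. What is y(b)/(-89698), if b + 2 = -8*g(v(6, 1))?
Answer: -153819/44849 ≈ -3.4297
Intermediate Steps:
v(N, w) = w + N*w (v(N, w) = N*w + w = w + N*w)
g(h) = 2*h*(6 + h) (g(h) = (2*h)*(6 + h) = 2*h*(6 + h))
b = -1458 (b = -2 - 16*1*(1 + 6)*(6 + 1*(1 + 6)) = -2 - 16*1*7*(6 + 1*7) = -2 - 16*7*(6 + 7) = -2 - 16*7*13 = -2 - 8*182 = -2 - 1456 = -1458)
y(b)/(-89698) = -211*(-1458)/(-89698) = 307638*(-1/89698) = -153819/44849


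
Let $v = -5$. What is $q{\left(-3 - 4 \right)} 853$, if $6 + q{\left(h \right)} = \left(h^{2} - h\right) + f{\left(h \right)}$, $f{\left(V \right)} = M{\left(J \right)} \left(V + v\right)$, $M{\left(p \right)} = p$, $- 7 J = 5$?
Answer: $\frac{349730}{7} \approx 49961.0$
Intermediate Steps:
$J = - \frac{5}{7}$ ($J = \left(- \frac{1}{7}\right) 5 = - \frac{5}{7} \approx -0.71429$)
$f{\left(V \right)} = \frac{25}{7} - \frac{5 V}{7}$ ($f{\left(V \right)} = - \frac{5 \left(V - 5\right)}{7} = - \frac{5 \left(-5 + V\right)}{7} = \frac{25}{7} - \frac{5 V}{7}$)
$q{\left(h \right)} = - \frac{17}{7} + h^{2} - \frac{12 h}{7}$ ($q{\left(h \right)} = -6 - \left(- \frac{25}{7} - h^{2} + \frac{12 h}{7}\right) = -6 + \left(\frac{25}{7} + h^{2} - \frac{12 h}{7}\right) = - \frac{17}{7} + h^{2} - \frac{12 h}{7}$)
$q{\left(-3 - 4 \right)} 853 = \left(- \frac{17}{7} + \left(-3 - 4\right)^{2} - \frac{12 \left(-3 - 4\right)}{7}\right) 853 = \left(- \frac{17}{7} + \left(-7\right)^{2} - -12\right) 853 = \left(- \frac{17}{7} + 49 + 12\right) 853 = \frac{410}{7} \cdot 853 = \frac{349730}{7}$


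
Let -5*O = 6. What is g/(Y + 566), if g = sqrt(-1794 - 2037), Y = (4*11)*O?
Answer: 5*I*sqrt(3831)/2566 ≈ 0.12061*I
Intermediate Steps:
O = -6/5 (O = -1/5*6 = -6/5 ≈ -1.2000)
Y = -264/5 (Y = (4*11)*(-6/5) = 44*(-6/5) = -264/5 ≈ -52.800)
g = I*sqrt(3831) (g = sqrt(-3831) = I*sqrt(3831) ≈ 61.895*I)
g/(Y + 566) = (I*sqrt(3831))/(-264/5 + 566) = (I*sqrt(3831))/(2566/5) = (I*sqrt(3831))*(5/2566) = 5*I*sqrt(3831)/2566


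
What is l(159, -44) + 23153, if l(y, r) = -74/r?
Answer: 509403/22 ≈ 23155.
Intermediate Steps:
l(159, -44) + 23153 = -74/(-44) + 23153 = -74*(-1/44) + 23153 = 37/22 + 23153 = 509403/22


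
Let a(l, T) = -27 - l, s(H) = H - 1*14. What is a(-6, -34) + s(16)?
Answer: -19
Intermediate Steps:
s(H) = -14 + H (s(H) = H - 14 = -14 + H)
a(-6, -34) + s(16) = (-27 - 1*(-6)) + (-14 + 16) = (-27 + 6) + 2 = -21 + 2 = -19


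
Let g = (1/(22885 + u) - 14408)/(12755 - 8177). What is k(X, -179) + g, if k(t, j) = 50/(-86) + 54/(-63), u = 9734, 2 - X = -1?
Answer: -4206574193/917311518 ≈ -4.5858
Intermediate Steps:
X = 3 (X = 2 - 1*(-1) = 2 + 1 = 3)
g = -469974551/149329782 (g = (1/(22885 + 9734) - 14408)/(12755 - 8177) = (1/32619 - 14408)/4578 = (1/32619 - 14408)*(1/4578) = -469974551/32619*1/4578 = -469974551/149329782 ≈ -3.1472)
k(t, j) = -433/301 (k(t, j) = 50*(-1/86) + 54*(-1/63) = -25/43 - 6/7 = -433/301)
k(X, -179) + g = -433/301 - 469974551/149329782 = -4206574193/917311518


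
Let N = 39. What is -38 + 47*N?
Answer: 1795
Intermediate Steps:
-38 + 47*N = -38 + 47*39 = -38 + 1833 = 1795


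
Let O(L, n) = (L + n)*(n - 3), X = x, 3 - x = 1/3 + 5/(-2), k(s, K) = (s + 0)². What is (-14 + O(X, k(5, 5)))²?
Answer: 3798601/9 ≈ 4.2207e+5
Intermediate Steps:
k(s, K) = s²
x = 31/6 (x = 3 - (1/3 + 5/(-2)) = 3 - (1*(⅓) + 5*(-½)) = 3 - (⅓ - 5/2) = 3 - 1*(-13/6) = 3 + 13/6 = 31/6 ≈ 5.1667)
X = 31/6 ≈ 5.1667
O(L, n) = (-3 + n)*(L + n) (O(L, n) = (L + n)*(-3 + n) = (-3 + n)*(L + n))
(-14 + O(X, k(5, 5)))² = (-14 + ((5²)² - 3*31/6 - 3*5² + (31/6)*5²))² = (-14 + (25² - 31/2 - 3*25 + (31/6)*25))² = (-14 + (625 - 31/2 - 75 + 775/6))² = (-14 + 1991/3)² = (1949/3)² = 3798601/9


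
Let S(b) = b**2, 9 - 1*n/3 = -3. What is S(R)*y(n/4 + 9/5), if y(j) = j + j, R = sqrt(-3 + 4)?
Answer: 108/5 ≈ 21.600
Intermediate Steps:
n = 36 (n = 27 - 3*(-3) = 27 + 9 = 36)
R = 1 (R = sqrt(1) = 1)
y(j) = 2*j
S(R)*y(n/4 + 9/5) = 1**2*(2*(36/4 + 9/5)) = 1*(2*(36*(1/4) + 9*(1/5))) = 1*(2*(9 + 9/5)) = 1*(2*(54/5)) = 1*(108/5) = 108/5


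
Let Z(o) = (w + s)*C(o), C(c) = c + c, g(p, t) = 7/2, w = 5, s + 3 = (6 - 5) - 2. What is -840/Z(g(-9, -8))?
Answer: -120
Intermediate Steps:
s = -4 (s = -3 + ((6 - 5) - 2) = -3 + (1 - 2) = -3 - 1 = -4)
g(p, t) = 7/2 (g(p, t) = 7*(½) = 7/2)
C(c) = 2*c
Z(o) = 2*o (Z(o) = (5 - 4)*(2*o) = 1*(2*o) = 2*o)
-840/Z(g(-9, -8)) = -840/(2*(7/2)) = -840/7 = -840*⅐ = -120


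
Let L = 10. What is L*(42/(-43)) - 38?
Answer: -2054/43 ≈ -47.767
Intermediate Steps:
L*(42/(-43)) - 38 = 10*(42/(-43)) - 38 = 10*(42*(-1/43)) - 38 = 10*(-42/43) - 38 = -420/43 - 38 = -2054/43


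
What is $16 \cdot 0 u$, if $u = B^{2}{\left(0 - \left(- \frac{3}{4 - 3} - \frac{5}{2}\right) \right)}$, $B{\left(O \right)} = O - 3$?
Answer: $0$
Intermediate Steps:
$B{\left(O \right)} = -3 + O$
$u = \frac{25}{4}$ ($u = \left(-3 - \left(- \frac{3}{4 - 3} - \frac{5}{2}\right)\right)^{2} = \left(-3 - \left(- \frac{3}{1} - \frac{5}{2}\right)\right)^{2} = \left(-3 - \left(\left(-3\right) 1 - \frac{5}{2}\right)\right)^{2} = \left(-3 + \left(0 - \left(-3 - \frac{5}{2}\right)\right)\right)^{2} = \left(-3 + \left(0 - - \frac{11}{2}\right)\right)^{2} = \left(-3 + \left(0 + \frac{11}{2}\right)\right)^{2} = \left(-3 + \frac{11}{2}\right)^{2} = \left(\frac{5}{2}\right)^{2} = \frac{25}{4} \approx 6.25$)
$16 \cdot 0 u = 16 \cdot 0 \cdot \frac{25}{4} = 0 \cdot \frac{25}{4} = 0$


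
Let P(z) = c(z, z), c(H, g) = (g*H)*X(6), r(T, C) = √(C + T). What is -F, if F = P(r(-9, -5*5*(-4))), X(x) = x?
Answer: -546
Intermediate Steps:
c(H, g) = 6*H*g (c(H, g) = (g*H)*6 = (H*g)*6 = 6*H*g)
P(z) = 6*z² (P(z) = 6*z*z = 6*z²)
F = 546 (F = 6*(√(-5*5*(-4) - 9))² = 6*(√(-25*(-4) - 9))² = 6*(√(100 - 9))² = 6*(√91)² = 6*91 = 546)
-F = -1*546 = -546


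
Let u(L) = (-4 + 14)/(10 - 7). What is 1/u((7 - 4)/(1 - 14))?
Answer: 3/10 ≈ 0.30000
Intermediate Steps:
u(L) = 10/3
1/u((7 - 4)/(1 - 14)) = 1/(10/3) = 3/10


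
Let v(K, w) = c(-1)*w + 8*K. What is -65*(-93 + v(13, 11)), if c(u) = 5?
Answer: -4290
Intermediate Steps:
v(K, w) = 5*w + 8*K
-65*(-93 + v(13, 11)) = -65*(-93 + (5*11 + 8*13)) = -65*(-93 + (55 + 104)) = -65*(-93 + 159) = -65*66 = -4290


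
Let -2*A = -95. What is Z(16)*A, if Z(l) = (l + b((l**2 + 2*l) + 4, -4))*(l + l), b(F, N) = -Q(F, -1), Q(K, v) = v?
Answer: 25840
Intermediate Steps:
A = 95/2 (A = -1/2*(-95) = 95/2 ≈ 47.500)
b(F, N) = 1 (b(F, N) = -1*(-1) = 1)
Z(l) = 2*l*(1 + l) (Z(l) = (l + 1)*(l + l) = (1 + l)*(2*l) = 2*l*(1 + l))
Z(16)*A = (2*16*(1 + 16))*(95/2) = (2*16*17)*(95/2) = 544*(95/2) = 25840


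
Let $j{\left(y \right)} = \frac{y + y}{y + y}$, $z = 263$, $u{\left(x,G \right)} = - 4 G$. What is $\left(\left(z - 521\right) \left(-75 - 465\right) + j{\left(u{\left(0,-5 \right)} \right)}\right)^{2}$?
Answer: $19410341041$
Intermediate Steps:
$j{\left(y \right)} = 1$ ($j{\left(y \right)} = \frac{2 y}{2 y} = 2 y \frac{1}{2 y} = 1$)
$\left(\left(z - 521\right) \left(-75 - 465\right) + j{\left(u{\left(0,-5 \right)} \right)}\right)^{2} = \left(\left(263 - 521\right) \left(-75 - 465\right) + 1\right)^{2} = \left(\left(-258\right) \left(-540\right) + 1\right)^{2} = \left(139320 + 1\right)^{2} = 139321^{2} = 19410341041$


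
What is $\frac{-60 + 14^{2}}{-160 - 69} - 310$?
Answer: $- \frac{71126}{229} \approx -310.59$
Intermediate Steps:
$\frac{-60 + 14^{2}}{-160 - 69} - 310 = \frac{-60 + 196}{-229} - 310 = 136 \left(- \frac{1}{229}\right) - 310 = - \frac{136}{229} - 310 = - \frac{71126}{229}$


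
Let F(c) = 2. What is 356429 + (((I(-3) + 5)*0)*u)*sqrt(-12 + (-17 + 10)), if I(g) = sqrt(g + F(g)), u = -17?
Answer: 356429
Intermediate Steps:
I(g) = sqrt(2 + g) (I(g) = sqrt(g + 2) = sqrt(2 + g))
356429 + (((I(-3) + 5)*0)*u)*sqrt(-12 + (-17 + 10)) = 356429 + (((sqrt(2 - 3) + 5)*0)*(-17))*sqrt(-12 + (-17 + 10)) = 356429 + (((sqrt(-1) + 5)*0)*(-17))*sqrt(-12 - 7) = 356429 + (((I + 5)*0)*(-17))*sqrt(-19) = 356429 + (((5 + I)*0)*(-17))*(I*sqrt(19)) = 356429 + (0*(-17))*(I*sqrt(19)) = 356429 + 0*(I*sqrt(19)) = 356429 + 0 = 356429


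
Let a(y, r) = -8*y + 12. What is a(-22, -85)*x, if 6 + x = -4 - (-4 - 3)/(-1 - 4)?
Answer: -10716/5 ≈ -2143.2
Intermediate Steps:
a(y, r) = 12 - 8*y
x = -57/5 (x = -6 + (-4 - (-4 - 3)/(-1 - 4)) = -6 + (-4 - (-7)/(-5)) = -6 + (-4 - (-7)*(-1)/5) = -6 + (-4 - 1*7/5) = -6 + (-4 - 7/5) = -6 - 27/5 = -57/5 ≈ -11.400)
a(-22, -85)*x = (12 - 8*(-22))*(-57/5) = (12 + 176)*(-57/5) = 188*(-57/5) = -10716/5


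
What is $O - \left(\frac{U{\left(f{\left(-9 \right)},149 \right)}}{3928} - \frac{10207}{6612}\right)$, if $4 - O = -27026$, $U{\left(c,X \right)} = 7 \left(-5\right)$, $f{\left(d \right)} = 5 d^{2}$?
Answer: $\frac{175515438649}{6492984} \approx 27032.0$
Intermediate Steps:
$U{\left(c,X \right)} = -35$
$O = 27030$ ($O = 4 - -27026 = 4 + 27026 = 27030$)
$O - \left(\frac{U{\left(f{\left(-9 \right)},149 \right)}}{3928} - \frac{10207}{6612}\right) = 27030 - \left(- \frac{35}{3928} - \frac{10207}{6612}\right) = 27030 - - \frac{10081129}{6492984} = 27030 + \frac{10081129}{6492984} = \frac{175515438649}{6492984}$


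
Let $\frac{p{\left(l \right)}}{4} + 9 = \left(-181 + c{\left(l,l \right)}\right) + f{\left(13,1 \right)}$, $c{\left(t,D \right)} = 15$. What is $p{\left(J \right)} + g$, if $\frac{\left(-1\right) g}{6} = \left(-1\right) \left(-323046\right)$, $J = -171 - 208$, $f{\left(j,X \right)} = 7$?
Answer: $-1938948$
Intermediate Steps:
$J = -379$
$p{\left(l \right)} = -672$ ($p{\left(l \right)} = -36 + 4 \left(\left(-181 + 15\right) + 7\right) = -36 + 4 \left(-166 + 7\right) = -36 + 4 \left(-159\right) = -36 - 636 = -672$)
$g = -1938276$ ($g = - 6 \left(\left(-1\right) \left(-323046\right)\right) = \left(-6\right) 323046 = -1938276$)
$p{\left(J \right)} + g = -672 - 1938276 = -1938948$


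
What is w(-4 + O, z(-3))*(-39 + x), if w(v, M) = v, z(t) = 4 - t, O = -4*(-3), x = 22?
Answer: -136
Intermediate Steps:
O = 12
w(-4 + O, z(-3))*(-39 + x) = (-4 + 12)*(-39 + 22) = 8*(-17) = -136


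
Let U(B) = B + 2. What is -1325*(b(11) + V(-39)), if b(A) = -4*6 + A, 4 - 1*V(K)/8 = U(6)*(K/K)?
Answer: 59625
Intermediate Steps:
U(B) = 2 + B
V(K) = -32 (V(K) = 32 - 8*(2 + 6)*K/K = 32 - 64 = -32)
b(A) = -24 + A
-1325*(b(11) + V(-39)) = -1325*((-24 + 11) - 32) = -1325*(-13 - 32) = -1325*(-45) = 59625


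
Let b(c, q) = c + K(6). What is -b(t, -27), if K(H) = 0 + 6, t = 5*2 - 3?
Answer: -13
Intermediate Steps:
t = 7 (t = 10 - 3 = 7)
K(H) = 6
b(c, q) = 6 + c (b(c, q) = c + 6 = 6 + c)
-b(t, -27) = -(6 + 7) = -1*13 = -13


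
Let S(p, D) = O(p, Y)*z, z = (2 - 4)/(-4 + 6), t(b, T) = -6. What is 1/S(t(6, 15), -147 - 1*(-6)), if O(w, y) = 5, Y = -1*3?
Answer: -⅕ ≈ -0.20000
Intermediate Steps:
Y = -3
z = -1 (z = -2/2 = -2*½ = -1)
S(p, D) = -5 (S(p, D) = 5*(-1) = -5)
1/S(t(6, 15), -147 - 1*(-6)) = 1/(-5) = -⅕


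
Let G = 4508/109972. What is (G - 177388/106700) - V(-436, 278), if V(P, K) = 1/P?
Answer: -517744459081/319751837900 ≈ -1.6192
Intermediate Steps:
G = 1127/27493 (G = 4508*(1/109972) = 1127/27493 ≈ 0.040992)
(G - 177388/106700) - V(-436, 278) = (1127/27493 - 177388/106700) - 1/(-436) = (1127/27493 - 177388*1/106700) - 1*(-1/436) = (1127/27493 - 44347/26675) + 1/436 = -1189169346/733375775 + 1/436 = -517744459081/319751837900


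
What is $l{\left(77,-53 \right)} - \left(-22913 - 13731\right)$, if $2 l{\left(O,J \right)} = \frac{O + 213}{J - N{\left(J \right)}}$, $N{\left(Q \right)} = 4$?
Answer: $\frac{2088563}{57} \approx 36641.0$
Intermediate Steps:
$l{\left(O,J \right)} = \frac{213 + O}{2 \left(-4 + J\right)}$ ($l{\left(O,J \right)} = \frac{\left(O + 213\right) \frac{1}{J - 4}}{2} = \frac{\left(213 + O\right) \frac{1}{J - 4}}{2} = \frac{\left(213 + O\right) \frac{1}{-4 + J}}{2} = \frac{\frac{1}{-4 + J} \left(213 + O\right)}{2} = \frac{213 + O}{2 \left(-4 + J\right)}$)
$l{\left(77,-53 \right)} - \left(-22913 - 13731\right) = \frac{213 + 77}{2 \left(-4 - 53\right)} - \left(-22913 - 13731\right) = \frac{1}{2} \frac{1}{-57} \cdot 290 - \left(-22913 - 13731\right) = \frac{1}{2} \left(- \frac{1}{57}\right) 290 - \left(-22913 - 13731\right) = - \frac{145}{57} - -36644 = - \frac{145}{57} + 36644 = \frac{2088563}{57}$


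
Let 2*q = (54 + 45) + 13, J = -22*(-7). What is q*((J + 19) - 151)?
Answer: 1232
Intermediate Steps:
J = 154 (J = -11*(-14) = 154)
q = 56 (q = ((54 + 45) + 13)/2 = (99 + 13)/2 = (½)*112 = 56)
q*((J + 19) - 151) = 56*((154 + 19) - 151) = 56*(173 - 151) = 56*22 = 1232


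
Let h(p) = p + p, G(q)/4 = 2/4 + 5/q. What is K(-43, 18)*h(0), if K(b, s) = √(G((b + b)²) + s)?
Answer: 0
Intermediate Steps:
G(q) = 2 + 20/q (G(q) = 4*(2/4 + 5/q) = 4*(2*(¼) + 5/q) = 4*(½ + 5/q) = 2 + 20/q)
h(p) = 2*p
K(b, s) = √(2 + s + 5/b²) (K(b, s) = √((2 + 20/((b + b)²)) + s) = √((2 + 20/((2*b)²)) + s) = √((2 + 20/((4*b²))) + s) = √((2 + 20*(1/(4*b²))) + s) = √((2 + 5/b²) + s) = √(2 + s + 5/b²))
K(-43, 18)*h(0) = √(2 + 18 + 5/(-43)²)*(2*0) = √(2 + 18 + 5*(1/1849))*0 = √(2 + 18 + 5/1849)*0 = √(36985/1849)*0 = (√36985/43)*0 = 0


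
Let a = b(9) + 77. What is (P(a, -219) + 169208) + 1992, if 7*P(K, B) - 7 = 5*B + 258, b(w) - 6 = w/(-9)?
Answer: 1197570/7 ≈ 1.7108e+5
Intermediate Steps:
b(w) = 6 - w/9 (b(w) = 6 + w/(-9) = 6 + w*(-⅑) = 6 - w/9)
a = 82 (a = (6 - ⅑*9) + 77 = (6 - 1) + 77 = 5 + 77 = 82)
P(K, B) = 265/7 + 5*B/7 (P(K, B) = 1 + (5*B + 258)/7 = 1 + (258 + 5*B)/7 = 1 + (258/7 + 5*B/7) = 265/7 + 5*B/7)
(P(a, -219) + 169208) + 1992 = ((265/7 + (5/7)*(-219)) + 169208) + 1992 = ((265/7 - 1095/7) + 169208) + 1992 = (-830/7 + 169208) + 1992 = 1183626/7 + 1992 = 1197570/7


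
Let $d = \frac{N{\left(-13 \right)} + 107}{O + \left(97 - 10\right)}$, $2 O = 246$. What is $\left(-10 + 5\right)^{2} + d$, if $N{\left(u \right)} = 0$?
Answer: $\frac{5357}{210} \approx 25.51$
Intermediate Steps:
$O = 123$ ($O = \frac{1}{2} \cdot 246 = 123$)
$d = \frac{107}{210}$ ($d = \frac{0 + 107}{123 + \left(97 - 10\right)} = \frac{107}{123 + \left(97 - 10\right)} = \frac{107}{123 + 87} = \frac{107}{210} \approx 0.50952$)
$\left(-10 + 5\right)^{2} + d = \left(-10 + 5\right)^{2} + \frac{107}{210} = \left(-5\right)^{2} + \frac{107}{210} = 25 + \frac{107}{210} = \frac{5357}{210}$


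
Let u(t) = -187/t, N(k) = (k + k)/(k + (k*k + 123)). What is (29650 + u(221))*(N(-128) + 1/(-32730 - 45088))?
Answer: -7684800683493/16569553286 ≈ -463.79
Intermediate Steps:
N(k) = 2*k/(123 + k + k²) (N(k) = (2*k)/(k + (k² + 123)) = (2*k)/(k + (123 + k²)) = (2*k)/(123 + k + k²) = 2*k/(123 + k + k²))
(29650 + u(221))*(N(-128) + 1/(-32730 - 45088)) = (29650 - 187/221)*(2*(-128)/(123 - 128 + (-128)²) + 1/(-32730 - 45088)) = (29650 - 187*1/221)*(2*(-128)/(123 - 128 + 16384) + 1/(-77818)) = (29650 - 11/13)*(2*(-128)/16379 - 1/77818) = 385439*(2*(-128)*(1/16379) - 1/77818)/13 = 385439*(-256/16379 - 1/77818)/13 = (385439/13)*(-19937787/1274581022) = -7684800683493/16569553286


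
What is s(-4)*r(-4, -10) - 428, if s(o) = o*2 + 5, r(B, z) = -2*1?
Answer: -422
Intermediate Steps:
r(B, z) = -2
s(o) = 5 + 2*o (s(o) = 2*o + 5 = 5 + 2*o)
s(-4)*r(-4, -10) - 428 = (5 + 2*(-4))*(-2) - 428 = (5 - 8)*(-2) - 428 = -3*(-2) - 428 = 6 - 428 = -422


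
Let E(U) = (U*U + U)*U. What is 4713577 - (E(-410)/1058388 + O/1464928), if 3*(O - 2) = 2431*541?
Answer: 1827080823766851809/387615554016 ≈ 4.7136e+6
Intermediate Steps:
E(U) = U*(U + U²) (E(U) = (U² + U)*U = (U + U²)*U = U*(U + U²))
O = 1315177/3 (O = 2 + (2431*541)/3 = 2 + (⅓)*1315171 = 2 + 1315171/3 = 1315177/3 ≈ 4.3839e+5)
4713577 - (E(-410)/1058388 + O/1464928) = 4713577 - (((-410)²*(1 - 410))/1058388 + (1315177/3)/1464928) = 4713577 - ((168100*(-409))*(1/1058388) + (1315177/3)*(1/1464928)) = 4713577 - (-68752900*1/1058388 + 1315177/4394784) = 4713577 - (-17188225/264597 + 1315177/4394784) = 4713577 - 1*(-25063514776577/387615554016) = 4713577 + 25063514776577/387615554016 = 1827080823766851809/387615554016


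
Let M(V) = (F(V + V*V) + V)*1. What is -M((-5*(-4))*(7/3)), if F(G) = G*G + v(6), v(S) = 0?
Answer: -400804180/81 ≈ -4.9482e+6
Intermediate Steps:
F(G) = G² (F(G) = G*G + 0 = G² + 0 = G²)
M(V) = V + (V + V²)² (M(V) = ((V + V*V)² + V)*1 = ((V + V²)² + V)*1 = (V + (V + V²)²)*1 = V + (V + V²)²)
-M((-5*(-4))*(7/3)) = -(-5*(-4))*(7/3)*(1 + ((-5*(-4))*(7/3))*(1 + (-5*(-4))*(7/3))²) = -20*(7*(⅓))*(1 + (20*(7*(⅓)))*(1 + 20*(7*(⅓)))²) = -20*(7/3)*(1 + (20*(7/3))*(1 + 20*(7/3))²) = -140*(1 + 140*(1 + 140/3)²/3)/3 = -140*(1 + 140*(143/3)²/3)/3 = -140*(1 + (140/3)*(20449/9))/3 = -140*(1 + 2862860/27)/3 = -140*2862887/(3*27) = -1*400804180/81 = -400804180/81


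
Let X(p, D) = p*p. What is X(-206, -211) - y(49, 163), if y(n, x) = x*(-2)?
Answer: 42762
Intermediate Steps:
y(n, x) = -2*x
X(p, D) = p²
X(-206, -211) - y(49, 163) = (-206)² - (-2)*163 = 42436 - 1*(-326) = 42436 + 326 = 42762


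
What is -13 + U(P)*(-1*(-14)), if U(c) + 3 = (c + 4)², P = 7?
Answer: 1639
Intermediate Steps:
U(c) = -3 + (4 + c)² (U(c) = -3 + (c + 4)² = -3 + (4 + c)²)
-13 + U(P)*(-1*(-14)) = -13 + (-3 + (4 + 7)²)*(-1*(-14)) = -13 + (-3 + 11²)*14 = -13 + (-3 + 121)*14 = -13 + 118*14 = -13 + 1652 = 1639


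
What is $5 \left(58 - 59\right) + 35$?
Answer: $30$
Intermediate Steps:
$5 \left(58 - 59\right) + 35 = 5 \left(-1\right) + 35 = -5 + 35 = 30$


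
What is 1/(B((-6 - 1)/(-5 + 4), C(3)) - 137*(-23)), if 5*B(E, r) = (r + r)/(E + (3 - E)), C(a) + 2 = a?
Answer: 15/47267 ≈ 0.00031735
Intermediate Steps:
C(a) = -2 + a
B(E, r) = 2*r/15 (B(E, r) = ((r + r)/(E + (3 - E)))/5 = ((2*r)/3)/5 = ((2*r)*(1/3))/5 = (2*r/3)/5 = 2*r/15)
1/(B((-6 - 1)/(-5 + 4), C(3)) - 137*(-23)) = 1/(2*(-2 + 3)/15 - 137*(-23)) = 1/((2/15)*1 + 3151) = 1/(2/15 + 3151) = 1/(47267/15) = 15/47267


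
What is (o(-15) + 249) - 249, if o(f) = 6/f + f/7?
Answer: -89/35 ≈ -2.5429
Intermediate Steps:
o(f) = 6/f + f/7 (o(f) = 6/f + f*(1/7) = 6/f + f/7)
(o(-15) + 249) - 249 = ((6/(-15) + (1/7)*(-15)) + 249) - 249 = ((6*(-1/15) - 15/7) + 249) - 249 = ((-2/5 - 15/7) + 249) - 249 = (-89/35 + 249) - 249 = 8626/35 - 249 = -89/35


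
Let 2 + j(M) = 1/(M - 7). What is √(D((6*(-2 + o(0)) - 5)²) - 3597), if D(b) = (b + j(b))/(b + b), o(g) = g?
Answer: I*√82656410457/4794 ≈ 59.971*I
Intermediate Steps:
j(M) = -2 + 1/(-7 + M) (j(M) = -2 + 1/(M - 7) = -2 + 1/(-7 + M))
D(b) = (b + (15 - 2*b)/(-7 + b))/(2*b) (D(b) = (b + (15 - 2*b)/(-7 + b))/(b + b) = (b + (15 - 2*b)/(-7 + b))/((2*b)) = (b + (15 - 2*b)/(-7 + b))*(1/(2*b)) = (b + (15 - 2*b)/(-7 + b))/(2*b))
√(D((6*(-2 + o(0)) - 5)²) - 3597) = √((15 + ((6*(-2 + 0) - 5)²)² - 9*(6*(-2 + 0) - 5)²)/(2*((6*(-2 + 0) - 5)²)*(-7 + (6*(-2 + 0) - 5)²)) - 3597) = √((15 + ((6*(-2) - 5)²)² - 9*(6*(-2) - 5)²)/(2*((6*(-2) - 5)²)*(-7 + (6*(-2) - 5)²)) - 3597) = √((15 + ((-12 - 5)²)² - 9*(-12 - 5)²)/(2*((-12 - 5)²)*(-7 + (-12 - 5)²)) - 3597) = √((15 + ((-17)²)² - 9*(-17)²)/(2*((-17)²)*(-7 + (-17)²)) - 3597) = √((½)*(15 + 289² - 9*289)/(289*(-7 + 289)) - 3597) = √((½)*(1/289)*(15 + 83521 - 2601)/282 - 3597) = √((½)*(1/289)*(1/282)*80935 - 3597) = √(80935/162996 - 3597) = √(-586215677/162996) = I*√82656410457/4794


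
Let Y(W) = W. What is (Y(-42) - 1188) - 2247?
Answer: -3477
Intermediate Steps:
(Y(-42) - 1188) - 2247 = (-42 - 1188) - 2247 = -1230 - 2247 = -3477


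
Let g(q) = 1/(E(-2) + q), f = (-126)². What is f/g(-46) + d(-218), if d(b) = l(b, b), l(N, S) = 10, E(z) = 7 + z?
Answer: -650906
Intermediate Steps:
f = 15876
g(q) = 1/(5 + q) (g(q) = 1/((7 - 2) + q) = 1/(5 + q))
d(b) = 10
f/g(-46) + d(-218) = 15876/(1/(5 - 46)) + 10 = 15876/(1/(-41)) + 10 = 15876/(-1/41) + 10 = 15876*(-41) + 10 = -650916 + 10 = -650906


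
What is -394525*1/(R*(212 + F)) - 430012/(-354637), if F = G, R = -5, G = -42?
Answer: 330067465/709274 ≈ 465.36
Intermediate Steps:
F = -42
-394525*1/(R*(212 + F)) - 430012/(-354637) = -394525*(-1/(5*(212 - 42))) - 430012/(-354637) = -394525/(170*(-5)) - 430012*(-1/354637) = -394525/(-850) + 430012/354637 = -394525*(-1/850) + 430012/354637 = 15781/34 + 430012/354637 = 330067465/709274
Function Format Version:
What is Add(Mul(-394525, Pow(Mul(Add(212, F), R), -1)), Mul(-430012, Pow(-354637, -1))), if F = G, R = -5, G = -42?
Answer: Rational(330067465, 709274) ≈ 465.36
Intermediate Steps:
F = -42
Add(Mul(-394525, Pow(Mul(Add(212, F), R), -1)), Mul(-430012, Pow(-354637, -1))) = Add(Mul(-394525, Pow(Mul(Add(212, -42), -5), -1)), Mul(-430012, Pow(-354637, -1))) = Add(Mul(-394525, Pow(Mul(170, -5), -1)), Mul(-430012, Rational(-1, 354637))) = Add(Mul(-394525, Pow(-850, -1)), Rational(430012, 354637)) = Add(Mul(-394525, Rational(-1, 850)), Rational(430012, 354637)) = Add(Rational(15781, 34), Rational(430012, 354637)) = Rational(330067465, 709274)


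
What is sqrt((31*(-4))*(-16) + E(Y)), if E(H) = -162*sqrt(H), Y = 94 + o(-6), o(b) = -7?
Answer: sqrt(1984 - 162*sqrt(87)) ≈ 21.748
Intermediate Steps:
Y = 87 (Y = 94 - 7 = 87)
sqrt((31*(-4))*(-16) + E(Y)) = sqrt((31*(-4))*(-16) - 162*sqrt(87)) = sqrt(-124*(-16) - 162*sqrt(87)) = sqrt(1984 - 162*sqrt(87))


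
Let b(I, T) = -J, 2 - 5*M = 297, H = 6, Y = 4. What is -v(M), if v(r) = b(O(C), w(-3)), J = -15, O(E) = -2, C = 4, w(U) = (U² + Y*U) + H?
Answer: -15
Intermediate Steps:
M = -59 (M = ⅖ - ⅕*297 = ⅖ - 297/5 = -59)
w(U) = 6 + U² + 4*U (w(U) = (U² + 4*U) + 6 = 6 + U² + 4*U)
b(I, T) = 15 (b(I, T) = -1*(-15) = 15)
v(r) = 15
-v(M) = -1*15 = -15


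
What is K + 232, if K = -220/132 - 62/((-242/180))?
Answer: 100351/363 ≈ 276.45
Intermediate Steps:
K = 16135/363 (K = -220*1/132 - 62/((-242*1/180)) = -5/3 - 62/(-121/90) = -5/3 - 62*(-90/121) = -5/3 + 5580/121 = 16135/363 ≈ 44.449)
K + 232 = 16135/363 + 232 = 100351/363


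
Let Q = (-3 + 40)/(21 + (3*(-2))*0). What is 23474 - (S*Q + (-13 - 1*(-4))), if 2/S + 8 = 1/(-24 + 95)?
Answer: 279617335/11907 ≈ 23483.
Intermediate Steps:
S = -142/567 (S = 2/(-8 + 1/(-24 + 95)) = 2/(-8 + 1/71) = 2/(-567/71) = 2*(-71/567) = -142/567 ≈ -0.25044)
Q = 37/21 (Q = 37/(21 - 6*0) = 37/(21 + 0) = 37/21 ≈ 1.7619)
23474 - (S*Q + (-13 - 1*(-4))) = 23474 - (-142/567*37/21 + (-13 - 1*(-4))) = 23474 - (-5254/11907 + (-13 + 4)) = 23474 - (-5254/11907 - 9) = 23474 - 1*(-112417/11907) = 23474 + 112417/11907 = 279617335/11907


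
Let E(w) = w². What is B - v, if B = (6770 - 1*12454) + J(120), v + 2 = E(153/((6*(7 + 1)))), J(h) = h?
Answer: -1426473/256 ≈ -5572.2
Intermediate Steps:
v = 2089/256 (v = -2 + (153/((6*(7 + 1))))² = -2 + (153/((6*8)))² = -2 + (153/48)² = -2 + (153*(1/48))² = -2 + (51/16)² = -2 + 2601/256 = 2089/256 ≈ 8.1602)
B = -5564 (B = (6770 - 1*12454) + 120 = (6770 - 12454) + 120 = -5684 + 120 = -5564)
B - v = -5564 - 1*2089/256 = -5564 - 2089/256 = -1426473/256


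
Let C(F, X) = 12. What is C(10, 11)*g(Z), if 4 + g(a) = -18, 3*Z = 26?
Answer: -264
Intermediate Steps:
Z = 26/3 (Z = (⅓)*26 = 26/3 ≈ 8.6667)
g(a) = -22 (g(a) = -4 - 18 = -22)
C(10, 11)*g(Z) = 12*(-22) = -264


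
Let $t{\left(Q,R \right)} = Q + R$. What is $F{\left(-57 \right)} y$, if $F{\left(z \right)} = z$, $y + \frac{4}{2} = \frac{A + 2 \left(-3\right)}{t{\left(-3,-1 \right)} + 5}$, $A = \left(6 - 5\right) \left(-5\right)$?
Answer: $741$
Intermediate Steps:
$A = -5$ ($A = \left(6 - 5\right) \left(-5\right) = 1 \left(-5\right) = -5$)
$y = -13$ ($y = -2 + \frac{-5 + 2 \left(-3\right)}{\left(-3 - 1\right) + 5} = -2 + \frac{-5 - 6}{-4 + 5} = -2 - \frac{11}{1} = -2 - 11 = -13$)
$F{\left(-57 \right)} y = \left(-57\right) \left(-13\right) = 741$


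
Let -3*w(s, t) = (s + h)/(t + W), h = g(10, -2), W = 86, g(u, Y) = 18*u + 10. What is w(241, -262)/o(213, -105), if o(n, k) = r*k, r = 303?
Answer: -431/16798320 ≈ -2.5657e-5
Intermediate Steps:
g(u, Y) = 10 + 18*u
h = 190 (h = 10 + 18*10 = 10 + 180 = 190)
w(s, t) = -(190 + s)/(3*(86 + t)) (w(s, t) = -(s + 190)/(3*(t + 86)) = -(190 + s)/(3*(86 + t)))
o(n, k) = 303*k
w(241, -262)/o(213, -105) = ((-190 - 1*241)/(3*(86 - 262)))/((303*(-105))) = ((⅓)*(-190 - 241)/(-176))/(-31815) = ((⅓)*(-1/176)*(-431))*(-1/31815) = (431/528)*(-1/31815) = -431/16798320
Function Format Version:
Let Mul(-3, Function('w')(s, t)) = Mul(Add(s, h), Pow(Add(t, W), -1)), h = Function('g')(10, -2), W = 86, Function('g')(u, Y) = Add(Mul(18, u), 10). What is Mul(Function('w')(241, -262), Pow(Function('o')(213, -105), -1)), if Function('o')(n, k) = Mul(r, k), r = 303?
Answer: Rational(-431, 16798320) ≈ -2.5657e-5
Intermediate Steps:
Function('g')(u, Y) = Add(10, Mul(18, u))
h = 190 (h = Add(10, Mul(18, 10)) = Add(10, 180) = 190)
Function('w')(s, t) = Mul(Rational(-1, 3), Pow(Add(86, t), -1), Add(190, s)) (Function('w')(s, t) = Mul(Rational(-1, 3), Mul(Add(s, 190), Pow(Add(t, 86), -1))) = Mul(Rational(-1, 3), Mul(Add(190, s), Pow(Add(86, t), -1))) = Mul(Rational(-1, 3), Mul(Pow(Add(86, t), -1), Add(190, s))) = Mul(Rational(-1, 3), Pow(Add(86, t), -1), Add(190, s)))
Function('o')(n, k) = Mul(303, k)
Mul(Function('w')(241, -262), Pow(Function('o')(213, -105), -1)) = Mul(Mul(Rational(1, 3), Pow(Add(86, -262), -1), Add(-190, Mul(-1, 241))), Pow(Mul(303, -105), -1)) = Mul(Mul(Rational(1, 3), Pow(-176, -1), Add(-190, -241)), Pow(-31815, -1)) = Mul(Mul(Rational(1, 3), Rational(-1, 176), -431), Rational(-1, 31815)) = Mul(Rational(431, 528), Rational(-1, 31815)) = Rational(-431, 16798320)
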